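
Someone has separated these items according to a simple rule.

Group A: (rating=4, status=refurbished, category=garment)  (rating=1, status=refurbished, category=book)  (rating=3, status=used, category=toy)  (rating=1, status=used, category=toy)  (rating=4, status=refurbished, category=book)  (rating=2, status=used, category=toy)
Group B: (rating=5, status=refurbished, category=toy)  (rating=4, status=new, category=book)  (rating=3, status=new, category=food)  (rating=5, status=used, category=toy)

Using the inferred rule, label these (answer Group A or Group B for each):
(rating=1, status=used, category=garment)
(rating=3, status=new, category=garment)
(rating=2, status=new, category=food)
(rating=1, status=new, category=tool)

Group A, Group B, Group B, Group B

The rule appears to be: status is not new AND rating ≤ 4.
(rating=1, status=used, category=garment): Group A (status is used, rating = 1).
(rating=3, status=new, category=garment): Group B (status is new, rating = 3).
(rating=2, status=new, category=food): Group B (status is new, rating = 2).
(rating=1, status=new, category=tool): Group B (status is new, rating = 1).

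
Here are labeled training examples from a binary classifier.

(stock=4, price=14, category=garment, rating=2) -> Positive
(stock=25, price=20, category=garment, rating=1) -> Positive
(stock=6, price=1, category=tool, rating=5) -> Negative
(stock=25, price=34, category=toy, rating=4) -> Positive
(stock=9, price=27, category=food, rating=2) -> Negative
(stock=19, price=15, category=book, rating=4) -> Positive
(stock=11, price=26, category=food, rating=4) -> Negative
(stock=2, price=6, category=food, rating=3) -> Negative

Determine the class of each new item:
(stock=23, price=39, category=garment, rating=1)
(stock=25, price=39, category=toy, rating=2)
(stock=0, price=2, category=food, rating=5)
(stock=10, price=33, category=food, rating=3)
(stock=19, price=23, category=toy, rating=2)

Positive, Positive, Negative, Negative, Positive

The common property of the 'Positive' items is: category is garment OR stock ≥ 19. No 'Negative' item has it.
(stock=23, price=39, category=garment, rating=1): category is garment, stock = 23 — qualifies, so Positive. (stock=25, price=39, category=toy, rating=2): category is toy, stock = 25 — qualifies, so Positive. (stock=0, price=2, category=food, rating=5): category is food, stock = 0 — fails this test, so Negative. (stock=10, price=33, category=food, rating=3): category is food, stock = 10 — fails this test, so Negative. (stock=19, price=23, category=toy, rating=2): category is toy, stock = 19 — qualifies, so Positive.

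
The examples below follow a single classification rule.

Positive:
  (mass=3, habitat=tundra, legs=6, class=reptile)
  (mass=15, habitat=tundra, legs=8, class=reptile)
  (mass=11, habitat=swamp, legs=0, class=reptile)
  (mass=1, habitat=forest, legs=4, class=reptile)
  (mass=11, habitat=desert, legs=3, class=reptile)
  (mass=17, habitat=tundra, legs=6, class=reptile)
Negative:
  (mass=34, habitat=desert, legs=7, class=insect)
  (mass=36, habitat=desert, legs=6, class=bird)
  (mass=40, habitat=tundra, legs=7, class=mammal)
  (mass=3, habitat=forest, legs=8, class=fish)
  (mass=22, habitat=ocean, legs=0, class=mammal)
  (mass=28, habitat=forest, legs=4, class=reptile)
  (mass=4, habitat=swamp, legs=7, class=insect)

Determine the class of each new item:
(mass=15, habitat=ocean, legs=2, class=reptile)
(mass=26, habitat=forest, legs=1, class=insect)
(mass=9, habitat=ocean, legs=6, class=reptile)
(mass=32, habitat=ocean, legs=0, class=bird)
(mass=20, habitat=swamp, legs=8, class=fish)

Positive, Negative, Positive, Negative, Negative

A rule that fits every label: class is reptile AND mass ≤ 17 — true of each 'Positive' example, false of each 'Negative' one.
(mass=15, habitat=ocean, legs=2, class=reptile): Positive (class is reptile, mass = 15). (mass=26, habitat=forest, legs=1, class=insect): Negative (class is insect, mass = 26). (mass=9, habitat=ocean, legs=6, class=reptile): Positive (class is reptile, mass = 9). (mass=32, habitat=ocean, legs=0, class=bird): Negative (class is bird, mass = 32). (mass=20, habitat=swamp, legs=8, class=fish): Negative (class is fish, mass = 20).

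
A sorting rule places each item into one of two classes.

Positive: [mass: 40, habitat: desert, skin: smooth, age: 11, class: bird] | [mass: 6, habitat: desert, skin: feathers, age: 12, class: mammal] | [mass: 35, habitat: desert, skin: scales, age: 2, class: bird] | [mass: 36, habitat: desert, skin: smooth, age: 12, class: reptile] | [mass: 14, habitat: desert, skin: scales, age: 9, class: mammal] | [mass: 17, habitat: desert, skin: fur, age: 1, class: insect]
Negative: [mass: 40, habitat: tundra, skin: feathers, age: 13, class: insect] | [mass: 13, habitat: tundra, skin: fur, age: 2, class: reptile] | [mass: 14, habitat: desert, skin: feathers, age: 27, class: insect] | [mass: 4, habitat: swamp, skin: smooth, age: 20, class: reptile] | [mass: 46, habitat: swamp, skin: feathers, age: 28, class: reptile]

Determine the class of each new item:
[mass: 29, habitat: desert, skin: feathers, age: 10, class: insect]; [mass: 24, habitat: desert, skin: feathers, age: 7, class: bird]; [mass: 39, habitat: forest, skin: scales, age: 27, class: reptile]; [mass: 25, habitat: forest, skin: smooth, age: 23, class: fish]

Rule: habitat is desert AND age ≤ 12. This holds for each 'Positive' example and fails for each 'Negative' one.

Positive, Positive, Negative, Negative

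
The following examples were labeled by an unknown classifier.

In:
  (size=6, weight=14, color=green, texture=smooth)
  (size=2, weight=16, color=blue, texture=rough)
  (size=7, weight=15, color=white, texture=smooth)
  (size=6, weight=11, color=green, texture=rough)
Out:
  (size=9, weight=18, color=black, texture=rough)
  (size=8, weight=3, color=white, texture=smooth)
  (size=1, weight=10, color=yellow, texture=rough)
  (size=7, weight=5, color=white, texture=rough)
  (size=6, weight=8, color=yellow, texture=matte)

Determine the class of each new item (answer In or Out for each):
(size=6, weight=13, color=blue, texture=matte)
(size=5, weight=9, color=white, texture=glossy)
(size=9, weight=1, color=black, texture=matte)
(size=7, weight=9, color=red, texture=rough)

Rule: weight ≥ 11 AND size ≤ 7. This holds for each 'In' example and fails for each 'Out' one.
(size=6, weight=13, color=blue, texture=matte): weight = 13, size = 6, has this property → In.
(size=5, weight=9, color=white, texture=glossy): weight = 9, size = 5, does not satisfy this → Out.
(size=9, weight=1, color=black, texture=matte): weight = 1, size = 9, does not satisfy this → Out.
(size=7, weight=9, color=red, texture=rough): weight = 9, size = 7, does not satisfy this → Out.

In, Out, Out, Out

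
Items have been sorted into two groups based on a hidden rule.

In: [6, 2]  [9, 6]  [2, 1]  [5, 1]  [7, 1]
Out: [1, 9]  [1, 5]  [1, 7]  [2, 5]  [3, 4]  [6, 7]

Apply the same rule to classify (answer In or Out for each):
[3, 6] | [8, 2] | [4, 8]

The distinguishing property — first > second — holds for all the 'In' cases and none of the 'Out' cases.
[3, 6]: Out (3 < 6).
[8, 2]: In (8 > 2).
[4, 8]: Out (4 < 8).

Out, In, Out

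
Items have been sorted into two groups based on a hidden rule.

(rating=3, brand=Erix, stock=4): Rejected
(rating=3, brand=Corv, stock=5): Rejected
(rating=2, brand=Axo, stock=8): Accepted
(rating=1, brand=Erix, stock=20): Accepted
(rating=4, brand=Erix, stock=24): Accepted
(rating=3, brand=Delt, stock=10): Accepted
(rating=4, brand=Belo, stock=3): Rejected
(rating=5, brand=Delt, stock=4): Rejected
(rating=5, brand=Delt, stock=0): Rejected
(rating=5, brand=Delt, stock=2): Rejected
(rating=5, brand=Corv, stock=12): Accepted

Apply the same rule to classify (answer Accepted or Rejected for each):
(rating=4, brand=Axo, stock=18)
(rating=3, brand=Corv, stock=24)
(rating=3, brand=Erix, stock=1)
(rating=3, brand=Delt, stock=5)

The rule appears to be: stock ≥ 8.
Accepted: (rating=4, brand=Axo, stock=18), since stock = 18.
Accepted: (rating=3, brand=Corv, stock=24), since stock = 24.
Rejected: (rating=3, brand=Erix, stock=1), since stock = 1.
Rejected: (rating=3, brand=Delt, stock=5), since stock = 5.

Accepted, Accepted, Rejected, Rejected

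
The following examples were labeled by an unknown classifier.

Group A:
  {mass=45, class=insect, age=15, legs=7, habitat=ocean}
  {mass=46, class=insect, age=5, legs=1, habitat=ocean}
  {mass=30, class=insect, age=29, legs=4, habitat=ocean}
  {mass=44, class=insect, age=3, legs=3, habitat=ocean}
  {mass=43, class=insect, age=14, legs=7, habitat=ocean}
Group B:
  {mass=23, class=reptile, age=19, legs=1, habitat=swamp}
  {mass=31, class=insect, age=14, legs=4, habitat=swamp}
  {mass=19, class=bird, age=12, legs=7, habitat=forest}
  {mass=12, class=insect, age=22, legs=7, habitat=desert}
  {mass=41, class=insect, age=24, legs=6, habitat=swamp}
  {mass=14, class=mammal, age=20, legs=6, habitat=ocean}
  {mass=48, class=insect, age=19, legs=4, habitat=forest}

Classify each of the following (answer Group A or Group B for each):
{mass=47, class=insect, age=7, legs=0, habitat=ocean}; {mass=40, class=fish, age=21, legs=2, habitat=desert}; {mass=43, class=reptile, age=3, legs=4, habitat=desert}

Group A, Group B, Group B

'Group A' ⟺ habitat is ocean AND class is insect.
{mass=47, class=insect, age=7, legs=0, habitat=ocean} → habitat is ocean, class is insect → Group A. {mass=40, class=fish, age=21, legs=2, habitat=desert} → habitat is desert, class is fish → Group B. {mass=43, class=reptile, age=3, legs=4, habitat=desert} → habitat is desert, class is reptile → Group B.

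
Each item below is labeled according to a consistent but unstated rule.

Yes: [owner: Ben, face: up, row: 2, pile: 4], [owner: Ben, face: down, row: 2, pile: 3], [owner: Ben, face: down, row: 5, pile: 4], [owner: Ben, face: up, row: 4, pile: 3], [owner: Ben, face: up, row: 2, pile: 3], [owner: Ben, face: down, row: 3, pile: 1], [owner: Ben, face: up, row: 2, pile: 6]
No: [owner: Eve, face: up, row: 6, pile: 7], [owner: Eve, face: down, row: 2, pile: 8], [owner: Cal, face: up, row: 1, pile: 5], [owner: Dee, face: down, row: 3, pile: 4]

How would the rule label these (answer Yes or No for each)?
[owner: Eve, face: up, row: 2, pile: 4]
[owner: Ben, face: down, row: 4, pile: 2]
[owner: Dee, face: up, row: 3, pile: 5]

No, Yes, No

The pattern is that an item is 'Yes' exactly when: owner is Ben.
[owner: Eve, face: up, row: 2, pile: 4] → owner is Eve → No.
[owner: Ben, face: down, row: 4, pile: 2] → owner is Ben → Yes.
[owner: Dee, face: up, row: 3, pile: 5] → owner is Dee → No.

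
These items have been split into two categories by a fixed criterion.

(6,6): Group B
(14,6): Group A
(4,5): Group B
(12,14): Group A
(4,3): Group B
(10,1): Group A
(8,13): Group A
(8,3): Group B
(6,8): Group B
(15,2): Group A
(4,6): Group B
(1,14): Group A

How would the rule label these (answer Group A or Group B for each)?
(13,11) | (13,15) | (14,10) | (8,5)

The simplest hypothesis consistent with all the labels is: max ≥ 10.
Group A: (13,11), since max 13. Group A: (13,15), since max 15. Group A: (14,10), since max 14. Group B: (8,5), since max 8.

Group A, Group A, Group A, Group B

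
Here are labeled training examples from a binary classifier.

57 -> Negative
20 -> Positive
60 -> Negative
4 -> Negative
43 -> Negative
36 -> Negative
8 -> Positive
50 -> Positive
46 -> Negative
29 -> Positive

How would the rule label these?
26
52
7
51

The common property of the 'Positive' items is: ≡ 2 (mod 3). No 'Negative' item has it.

Positive, Negative, Negative, Negative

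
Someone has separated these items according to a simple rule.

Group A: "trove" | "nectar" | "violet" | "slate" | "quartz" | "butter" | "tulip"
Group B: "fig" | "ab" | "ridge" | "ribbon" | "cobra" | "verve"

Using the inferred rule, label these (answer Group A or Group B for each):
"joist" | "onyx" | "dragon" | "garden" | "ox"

'Group A' ⟺ contains 't'.
"joist" — has 't', hence Group A.
"onyx" — no 't', hence Group B.
"dragon" — no 't', hence Group B.
"garden" — no 't', hence Group B.
"ox" — no 't', hence Group B.

Group A, Group B, Group B, Group B, Group B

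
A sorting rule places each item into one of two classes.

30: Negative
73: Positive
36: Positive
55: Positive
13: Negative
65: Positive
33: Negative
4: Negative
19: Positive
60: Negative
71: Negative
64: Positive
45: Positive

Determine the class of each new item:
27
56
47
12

Positive, Positive, Positive, Negative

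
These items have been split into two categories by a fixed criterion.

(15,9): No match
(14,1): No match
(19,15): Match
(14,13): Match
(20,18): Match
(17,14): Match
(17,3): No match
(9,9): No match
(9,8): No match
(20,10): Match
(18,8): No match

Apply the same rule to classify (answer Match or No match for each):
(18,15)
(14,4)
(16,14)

The pattern is that an item is 'Match' exactly when: sum ≥ 27.

Match, No match, Match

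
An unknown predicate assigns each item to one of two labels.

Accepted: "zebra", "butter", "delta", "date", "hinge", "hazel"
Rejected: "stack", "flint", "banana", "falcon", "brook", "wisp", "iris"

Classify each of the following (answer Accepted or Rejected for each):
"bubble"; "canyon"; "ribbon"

All 'Accepted' examples share one property — contains 'e' — and every 'Rejected' example lacks it.
"bubble": has 'e' — qualifies, so Accepted.
"canyon": no 'e' — does not satisfy this, so Rejected.
"ribbon": no 'e' — does not satisfy this, so Rejected.

Accepted, Rejected, Rejected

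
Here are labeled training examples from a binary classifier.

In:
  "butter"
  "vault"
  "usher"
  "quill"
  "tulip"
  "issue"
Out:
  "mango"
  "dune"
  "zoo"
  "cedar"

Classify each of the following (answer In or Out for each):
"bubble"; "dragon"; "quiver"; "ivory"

The pattern is that an item is 'In' exactly when: length ≥ 5 AND contains 'u'.

In, Out, In, Out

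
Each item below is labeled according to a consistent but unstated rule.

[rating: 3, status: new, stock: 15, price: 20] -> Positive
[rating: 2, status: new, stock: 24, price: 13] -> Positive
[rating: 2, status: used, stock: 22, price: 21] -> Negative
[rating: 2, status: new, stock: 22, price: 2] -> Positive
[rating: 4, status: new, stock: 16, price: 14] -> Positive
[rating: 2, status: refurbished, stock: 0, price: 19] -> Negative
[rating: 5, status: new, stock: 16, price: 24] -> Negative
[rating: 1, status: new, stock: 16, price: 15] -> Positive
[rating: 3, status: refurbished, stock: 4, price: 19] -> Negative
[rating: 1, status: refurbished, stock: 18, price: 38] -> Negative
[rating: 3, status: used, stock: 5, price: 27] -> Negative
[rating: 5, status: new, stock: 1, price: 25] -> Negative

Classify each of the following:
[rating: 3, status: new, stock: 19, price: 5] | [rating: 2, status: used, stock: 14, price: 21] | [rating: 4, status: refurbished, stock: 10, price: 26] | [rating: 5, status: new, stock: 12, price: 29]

Positive, Negative, Negative, Negative

The common property of the 'Positive' items is: status is new AND price ≤ 20. No 'Negative' item has it.
[rating: 3, status: new, stock: 19, price: 5] → status is new, price = 5 → Positive.
[rating: 2, status: used, stock: 14, price: 21] → status is used, price = 21 → Negative.
[rating: 4, status: refurbished, stock: 10, price: 26] → status is refurbished, price = 26 → Negative.
[rating: 5, status: new, stock: 12, price: 29] → status is new, price = 29 → Negative.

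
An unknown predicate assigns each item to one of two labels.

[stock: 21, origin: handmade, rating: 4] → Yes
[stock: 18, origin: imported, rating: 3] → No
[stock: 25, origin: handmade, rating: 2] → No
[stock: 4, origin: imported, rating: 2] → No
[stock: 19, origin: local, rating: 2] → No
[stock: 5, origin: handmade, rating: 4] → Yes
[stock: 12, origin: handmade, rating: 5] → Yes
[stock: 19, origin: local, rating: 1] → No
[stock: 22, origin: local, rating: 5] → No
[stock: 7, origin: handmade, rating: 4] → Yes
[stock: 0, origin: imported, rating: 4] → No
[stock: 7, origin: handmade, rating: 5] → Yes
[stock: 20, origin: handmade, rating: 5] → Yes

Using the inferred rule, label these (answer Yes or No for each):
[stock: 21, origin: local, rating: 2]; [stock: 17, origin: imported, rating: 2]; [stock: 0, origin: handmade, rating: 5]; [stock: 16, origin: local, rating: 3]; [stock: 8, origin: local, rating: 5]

Rule: origin is handmade AND rating ≥ 3. This holds for each 'Yes' example and fails for each 'No' one.

No, No, Yes, No, No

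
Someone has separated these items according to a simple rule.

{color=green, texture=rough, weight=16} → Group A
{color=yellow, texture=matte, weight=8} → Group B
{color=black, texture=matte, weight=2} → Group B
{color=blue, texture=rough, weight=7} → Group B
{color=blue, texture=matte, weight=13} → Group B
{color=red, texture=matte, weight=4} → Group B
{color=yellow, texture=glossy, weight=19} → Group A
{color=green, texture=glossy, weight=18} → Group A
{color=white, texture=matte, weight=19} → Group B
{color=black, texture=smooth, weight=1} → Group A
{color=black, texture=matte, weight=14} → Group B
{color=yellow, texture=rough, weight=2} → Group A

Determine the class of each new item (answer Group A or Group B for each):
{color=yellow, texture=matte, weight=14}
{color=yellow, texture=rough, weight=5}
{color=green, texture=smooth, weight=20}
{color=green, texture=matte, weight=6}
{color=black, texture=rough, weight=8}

Group B, Group A, Group A, Group B, Group A

A rule that fits every label: texture is not matte AND weight ≠ 7 — true of each 'Group A' example, false of each 'Group B' one.
{color=yellow, texture=matte, weight=14} — texture is matte, weight = 14, hence Group B. {color=yellow, texture=rough, weight=5} — texture is rough, weight = 5, hence Group A. {color=green, texture=smooth, weight=20} — texture is smooth, weight = 20, hence Group A. {color=green, texture=matte, weight=6} — texture is matte, weight = 6, hence Group B. {color=black, texture=rough, weight=8} — texture is rough, weight = 8, hence Group A.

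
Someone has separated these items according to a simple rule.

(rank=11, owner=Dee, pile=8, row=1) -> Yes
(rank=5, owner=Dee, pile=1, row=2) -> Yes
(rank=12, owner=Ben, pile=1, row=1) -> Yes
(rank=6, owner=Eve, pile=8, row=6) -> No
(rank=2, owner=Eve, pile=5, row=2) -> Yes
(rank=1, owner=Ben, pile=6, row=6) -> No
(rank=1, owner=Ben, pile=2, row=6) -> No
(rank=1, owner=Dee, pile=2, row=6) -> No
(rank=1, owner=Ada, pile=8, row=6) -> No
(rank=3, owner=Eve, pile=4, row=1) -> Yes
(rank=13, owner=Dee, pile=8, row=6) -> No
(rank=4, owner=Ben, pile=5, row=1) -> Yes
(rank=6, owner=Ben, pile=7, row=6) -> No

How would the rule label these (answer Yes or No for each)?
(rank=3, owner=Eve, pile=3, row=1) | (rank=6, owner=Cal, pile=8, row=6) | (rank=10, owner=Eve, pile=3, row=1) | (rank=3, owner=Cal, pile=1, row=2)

Yes, No, Yes, Yes

The distinguishing property — row ≤ 2 — holds for all the 'Yes' cases and none of the 'No' cases.
(rank=3, owner=Eve, pile=3, row=1) → row = 1 → Yes. (rank=6, owner=Cal, pile=8, row=6) → row = 6 → No. (rank=10, owner=Eve, pile=3, row=1) → row = 1 → Yes. (rank=3, owner=Cal, pile=1, row=2) → row = 2 → Yes.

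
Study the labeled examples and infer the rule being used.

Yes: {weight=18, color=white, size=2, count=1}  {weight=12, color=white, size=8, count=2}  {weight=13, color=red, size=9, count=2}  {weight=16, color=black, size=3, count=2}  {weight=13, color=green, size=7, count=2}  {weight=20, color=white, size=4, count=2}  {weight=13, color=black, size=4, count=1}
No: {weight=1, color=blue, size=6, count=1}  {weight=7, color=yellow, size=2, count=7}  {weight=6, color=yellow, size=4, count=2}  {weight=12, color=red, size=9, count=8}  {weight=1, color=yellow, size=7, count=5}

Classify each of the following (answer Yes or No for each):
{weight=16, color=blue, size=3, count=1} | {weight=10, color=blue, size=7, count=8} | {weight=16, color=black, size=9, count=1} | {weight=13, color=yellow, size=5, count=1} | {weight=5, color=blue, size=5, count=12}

Yes, No, Yes, Yes, No

'Yes' ⟺ weight ≥ 7 AND count ≤ 2.
{weight=16, color=blue, size=3, count=1} → weight = 16, count = 1 → Yes.
{weight=10, color=blue, size=7, count=8} → weight = 10, count = 8 → No.
{weight=16, color=black, size=9, count=1} → weight = 16, count = 1 → Yes.
{weight=13, color=yellow, size=5, count=1} → weight = 13, count = 1 → Yes.
{weight=5, color=blue, size=5, count=12} → weight = 5, count = 12 → No.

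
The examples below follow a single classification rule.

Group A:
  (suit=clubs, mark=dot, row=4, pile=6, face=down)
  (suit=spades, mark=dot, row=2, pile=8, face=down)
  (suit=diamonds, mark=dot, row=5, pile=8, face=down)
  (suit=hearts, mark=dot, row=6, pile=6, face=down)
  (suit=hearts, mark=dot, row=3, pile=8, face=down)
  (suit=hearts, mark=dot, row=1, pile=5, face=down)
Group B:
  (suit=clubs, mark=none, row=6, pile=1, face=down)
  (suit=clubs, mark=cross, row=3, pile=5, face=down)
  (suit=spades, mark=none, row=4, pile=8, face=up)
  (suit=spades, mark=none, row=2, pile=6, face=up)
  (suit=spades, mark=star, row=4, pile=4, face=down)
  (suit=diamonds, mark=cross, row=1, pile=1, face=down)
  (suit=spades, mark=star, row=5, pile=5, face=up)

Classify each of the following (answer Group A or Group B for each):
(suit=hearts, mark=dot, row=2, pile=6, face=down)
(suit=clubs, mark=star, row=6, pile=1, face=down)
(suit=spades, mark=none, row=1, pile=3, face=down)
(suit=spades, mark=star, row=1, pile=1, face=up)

Group A, Group B, Group B, Group B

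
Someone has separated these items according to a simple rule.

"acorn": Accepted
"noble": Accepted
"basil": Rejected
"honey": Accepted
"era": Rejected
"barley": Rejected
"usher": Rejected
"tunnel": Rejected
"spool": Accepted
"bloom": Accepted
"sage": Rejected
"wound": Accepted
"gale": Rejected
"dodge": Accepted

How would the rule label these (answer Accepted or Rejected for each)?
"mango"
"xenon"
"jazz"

Rule: contains 'o'. This holds for each 'Accepted' example and fails for each 'Rejected' one.
Accepted: "mango", since has 'o'. Accepted: "xenon", since has 'o'. Rejected: "jazz", since no 'o'.

Accepted, Accepted, Rejected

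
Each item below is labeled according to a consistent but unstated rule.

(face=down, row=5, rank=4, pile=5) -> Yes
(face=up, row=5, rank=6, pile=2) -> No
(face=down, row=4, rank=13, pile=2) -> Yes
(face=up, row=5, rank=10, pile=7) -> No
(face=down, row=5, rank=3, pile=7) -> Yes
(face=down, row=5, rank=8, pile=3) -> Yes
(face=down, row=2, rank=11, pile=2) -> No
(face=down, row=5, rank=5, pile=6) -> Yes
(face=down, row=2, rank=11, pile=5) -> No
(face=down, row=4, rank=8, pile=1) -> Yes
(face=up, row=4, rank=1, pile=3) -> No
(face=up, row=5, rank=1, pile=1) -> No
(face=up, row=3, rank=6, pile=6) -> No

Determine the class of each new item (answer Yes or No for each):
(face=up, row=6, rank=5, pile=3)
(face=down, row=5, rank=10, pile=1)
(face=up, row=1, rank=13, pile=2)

One predicate separates the groups cleanly: face is down AND row ≥ 3.
(face=up, row=6, rank=5, pile=3): face is up, row = 6, does not pass → No. (face=down, row=5, rank=10, pile=1): face is down, row = 5, qualifies → Yes. (face=up, row=1, rank=13, pile=2): face is up, row = 1, does not pass → No.

No, Yes, No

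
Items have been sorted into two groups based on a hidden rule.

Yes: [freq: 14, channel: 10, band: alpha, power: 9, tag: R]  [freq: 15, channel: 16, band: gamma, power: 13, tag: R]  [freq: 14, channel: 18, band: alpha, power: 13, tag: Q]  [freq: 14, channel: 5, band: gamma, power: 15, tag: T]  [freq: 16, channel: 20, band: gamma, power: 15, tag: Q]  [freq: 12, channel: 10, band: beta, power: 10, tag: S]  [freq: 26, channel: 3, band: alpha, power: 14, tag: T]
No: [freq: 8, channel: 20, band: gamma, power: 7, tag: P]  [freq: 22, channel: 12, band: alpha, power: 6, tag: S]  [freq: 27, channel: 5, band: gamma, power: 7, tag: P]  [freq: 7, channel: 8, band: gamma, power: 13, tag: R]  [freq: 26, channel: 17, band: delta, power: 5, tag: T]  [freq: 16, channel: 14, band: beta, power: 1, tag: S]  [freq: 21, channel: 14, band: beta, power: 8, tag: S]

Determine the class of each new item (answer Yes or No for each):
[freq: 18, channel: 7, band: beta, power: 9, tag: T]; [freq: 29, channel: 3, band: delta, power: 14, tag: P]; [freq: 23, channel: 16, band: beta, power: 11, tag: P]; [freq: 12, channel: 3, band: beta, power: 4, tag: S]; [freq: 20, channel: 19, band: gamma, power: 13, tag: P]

All 'Yes' examples share one property — power ≥ 9 AND freq ≥ 8 — and every 'No' example lacks it.

Yes, Yes, Yes, No, Yes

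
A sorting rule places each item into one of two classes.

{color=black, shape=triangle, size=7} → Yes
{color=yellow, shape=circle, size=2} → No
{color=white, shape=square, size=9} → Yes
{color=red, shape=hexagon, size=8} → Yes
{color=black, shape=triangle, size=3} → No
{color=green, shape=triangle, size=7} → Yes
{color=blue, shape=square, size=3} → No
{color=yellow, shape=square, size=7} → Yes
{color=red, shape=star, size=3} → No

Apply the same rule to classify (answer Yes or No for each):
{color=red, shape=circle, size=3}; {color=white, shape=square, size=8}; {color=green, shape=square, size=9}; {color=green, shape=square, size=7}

No, Yes, Yes, Yes

'Yes' ⟺ size ≥ 7.
No: {color=red, shape=circle, size=3}, since size = 3.
Yes: {color=white, shape=square, size=8}, since size = 8.
Yes: {color=green, shape=square, size=9}, since size = 9.
Yes: {color=green, shape=square, size=7}, since size = 7.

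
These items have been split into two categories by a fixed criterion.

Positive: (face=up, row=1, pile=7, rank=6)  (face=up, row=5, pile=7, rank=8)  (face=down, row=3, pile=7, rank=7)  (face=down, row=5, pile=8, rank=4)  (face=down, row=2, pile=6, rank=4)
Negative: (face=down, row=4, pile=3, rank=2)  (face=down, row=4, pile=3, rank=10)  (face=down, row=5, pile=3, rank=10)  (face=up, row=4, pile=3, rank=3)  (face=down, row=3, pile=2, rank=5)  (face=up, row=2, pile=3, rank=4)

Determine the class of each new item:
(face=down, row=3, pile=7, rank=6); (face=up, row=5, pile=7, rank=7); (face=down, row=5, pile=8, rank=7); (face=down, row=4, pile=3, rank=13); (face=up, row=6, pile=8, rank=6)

Positive, Positive, Positive, Negative, Positive

One predicate separates the groups cleanly: pile ≥ 6.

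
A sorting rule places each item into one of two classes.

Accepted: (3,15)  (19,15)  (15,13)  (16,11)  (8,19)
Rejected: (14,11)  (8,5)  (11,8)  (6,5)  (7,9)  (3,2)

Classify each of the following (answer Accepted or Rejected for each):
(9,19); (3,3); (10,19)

Accepted, Rejected, Accepted

One predicate separates the groups cleanly: max ≥ 15.
Accepted: (9,19), since max 19.
Rejected: (3,3), since max 3.
Accepted: (10,19), since max 19.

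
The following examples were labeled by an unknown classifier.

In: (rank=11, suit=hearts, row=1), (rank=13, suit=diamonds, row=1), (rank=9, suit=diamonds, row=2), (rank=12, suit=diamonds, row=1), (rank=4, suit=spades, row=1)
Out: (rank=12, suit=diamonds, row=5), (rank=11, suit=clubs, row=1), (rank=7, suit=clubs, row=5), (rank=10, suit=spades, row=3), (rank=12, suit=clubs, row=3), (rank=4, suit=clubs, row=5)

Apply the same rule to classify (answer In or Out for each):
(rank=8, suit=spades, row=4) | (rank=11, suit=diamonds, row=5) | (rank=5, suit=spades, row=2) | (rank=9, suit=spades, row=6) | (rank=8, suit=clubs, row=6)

The rule appears to be: suit is not clubs AND row ≤ 2.
(rank=8, suit=spades, row=4) → suit is spades, row = 4 → Out. (rank=11, suit=diamonds, row=5) → suit is diamonds, row = 5 → Out. (rank=5, suit=spades, row=2) → suit is spades, row = 2 → In. (rank=9, suit=spades, row=6) → suit is spades, row = 6 → Out. (rank=8, suit=clubs, row=6) → suit is clubs, row = 6 → Out.

Out, Out, In, Out, Out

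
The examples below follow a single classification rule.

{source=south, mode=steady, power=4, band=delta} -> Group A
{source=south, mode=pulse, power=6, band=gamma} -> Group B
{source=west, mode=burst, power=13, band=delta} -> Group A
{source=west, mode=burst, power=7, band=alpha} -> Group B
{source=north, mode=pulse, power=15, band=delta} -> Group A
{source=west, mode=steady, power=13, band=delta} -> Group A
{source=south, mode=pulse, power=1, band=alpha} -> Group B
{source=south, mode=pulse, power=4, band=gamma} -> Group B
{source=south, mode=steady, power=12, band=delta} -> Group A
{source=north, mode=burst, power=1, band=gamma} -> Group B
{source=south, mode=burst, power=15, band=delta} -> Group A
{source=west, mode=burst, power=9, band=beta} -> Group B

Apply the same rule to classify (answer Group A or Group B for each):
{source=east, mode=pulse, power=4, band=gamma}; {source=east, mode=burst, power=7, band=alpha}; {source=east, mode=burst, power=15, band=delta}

The pattern is that an item is 'Group A' exactly when: band is delta.

Group B, Group B, Group A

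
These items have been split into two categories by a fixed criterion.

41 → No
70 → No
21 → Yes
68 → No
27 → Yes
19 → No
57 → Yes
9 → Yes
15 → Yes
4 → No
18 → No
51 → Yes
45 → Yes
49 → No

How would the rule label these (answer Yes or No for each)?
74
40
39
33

No, No, Yes, Yes

The rule appears to be: ≡ 3 (mod 6).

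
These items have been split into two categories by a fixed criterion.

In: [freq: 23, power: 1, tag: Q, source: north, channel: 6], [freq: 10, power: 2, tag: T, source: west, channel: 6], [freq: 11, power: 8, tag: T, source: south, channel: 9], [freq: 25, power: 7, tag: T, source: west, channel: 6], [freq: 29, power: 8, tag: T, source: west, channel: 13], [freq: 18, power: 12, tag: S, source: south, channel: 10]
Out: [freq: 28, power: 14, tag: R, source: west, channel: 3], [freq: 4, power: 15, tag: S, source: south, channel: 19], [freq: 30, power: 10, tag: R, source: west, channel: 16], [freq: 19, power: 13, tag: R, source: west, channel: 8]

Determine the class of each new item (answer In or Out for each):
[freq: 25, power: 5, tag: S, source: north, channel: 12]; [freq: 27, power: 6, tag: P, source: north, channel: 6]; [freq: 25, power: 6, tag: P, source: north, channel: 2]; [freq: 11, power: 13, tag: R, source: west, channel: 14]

A rule that fits every label: freq ≤ 29 AND power ≤ 12 — true of each 'In' example, false of each 'Out' one.
[freq: 25, power: 5, tag: S, source: north, channel: 12]: freq = 25, power = 5 — checks out, so In. [freq: 27, power: 6, tag: P, source: north, channel: 6]: freq = 27, power = 6 — checks out, so In. [freq: 25, power: 6, tag: P, source: north, channel: 2]: freq = 25, power = 6 — checks out, so In. [freq: 11, power: 13, tag: R, source: west, channel: 14]: freq = 11, power = 13 — doesn't qualify, so Out.

In, In, In, Out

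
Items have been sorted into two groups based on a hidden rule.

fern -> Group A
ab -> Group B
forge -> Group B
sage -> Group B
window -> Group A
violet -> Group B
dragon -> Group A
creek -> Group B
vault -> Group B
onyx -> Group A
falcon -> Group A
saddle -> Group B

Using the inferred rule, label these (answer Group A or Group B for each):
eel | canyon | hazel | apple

Group B, Group A, Group B, Group B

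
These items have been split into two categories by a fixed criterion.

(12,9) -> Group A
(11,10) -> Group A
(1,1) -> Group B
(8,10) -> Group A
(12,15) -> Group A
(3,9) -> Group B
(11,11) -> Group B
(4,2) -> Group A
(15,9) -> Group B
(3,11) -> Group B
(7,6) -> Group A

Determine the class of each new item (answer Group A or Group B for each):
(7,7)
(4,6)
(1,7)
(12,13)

Comparing the two groups points to one rule — product is even.

Group B, Group A, Group B, Group A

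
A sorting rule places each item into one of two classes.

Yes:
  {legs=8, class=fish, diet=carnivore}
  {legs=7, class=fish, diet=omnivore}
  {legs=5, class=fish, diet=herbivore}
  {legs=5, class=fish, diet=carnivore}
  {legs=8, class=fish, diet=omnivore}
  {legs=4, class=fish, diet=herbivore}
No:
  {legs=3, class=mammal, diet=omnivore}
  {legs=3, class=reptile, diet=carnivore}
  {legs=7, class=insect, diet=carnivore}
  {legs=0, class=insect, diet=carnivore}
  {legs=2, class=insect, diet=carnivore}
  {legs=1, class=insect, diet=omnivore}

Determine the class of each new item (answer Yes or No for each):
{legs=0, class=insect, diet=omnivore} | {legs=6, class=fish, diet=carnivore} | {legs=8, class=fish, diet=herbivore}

The simplest hypothesis consistent with all the labels is: class is fish.
{legs=0, class=insect, diet=omnivore}: class is insect — does not pass, so No.
{legs=6, class=fish, diet=carnivore}: class is fish — satisfies this, so Yes.
{legs=8, class=fish, diet=herbivore}: class is fish — satisfies this, so Yes.

No, Yes, Yes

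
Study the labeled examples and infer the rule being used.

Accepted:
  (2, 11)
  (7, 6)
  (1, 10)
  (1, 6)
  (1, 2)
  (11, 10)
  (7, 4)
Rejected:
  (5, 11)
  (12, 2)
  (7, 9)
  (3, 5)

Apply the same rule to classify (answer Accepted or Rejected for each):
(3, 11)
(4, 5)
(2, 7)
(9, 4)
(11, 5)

The distinguishing property — sum is odd — holds for all the 'Accepted' cases and none of the 'Rejected' cases.
(3, 11) → 3+11 = 14 → Rejected.
(4, 5) → 4+5 = 9 → Accepted.
(2, 7) → 2+7 = 9 → Accepted.
(9, 4) → 9+4 = 13 → Accepted.
(11, 5) → 11+5 = 16 → Rejected.

Rejected, Accepted, Accepted, Accepted, Rejected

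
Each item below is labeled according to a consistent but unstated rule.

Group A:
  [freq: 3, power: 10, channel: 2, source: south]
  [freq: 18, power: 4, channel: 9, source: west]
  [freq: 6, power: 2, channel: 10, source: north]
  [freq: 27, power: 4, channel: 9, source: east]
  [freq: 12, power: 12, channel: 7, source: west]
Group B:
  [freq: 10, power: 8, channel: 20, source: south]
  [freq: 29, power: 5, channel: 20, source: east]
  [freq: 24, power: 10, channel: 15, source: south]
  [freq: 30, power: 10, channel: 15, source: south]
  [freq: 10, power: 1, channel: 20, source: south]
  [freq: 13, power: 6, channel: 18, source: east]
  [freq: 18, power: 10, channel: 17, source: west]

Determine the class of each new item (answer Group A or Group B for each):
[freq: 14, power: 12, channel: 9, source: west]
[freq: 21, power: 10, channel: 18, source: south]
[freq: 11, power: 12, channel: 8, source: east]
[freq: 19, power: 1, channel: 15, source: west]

The classifier is using: channel ≤ 10.

Group A, Group B, Group A, Group B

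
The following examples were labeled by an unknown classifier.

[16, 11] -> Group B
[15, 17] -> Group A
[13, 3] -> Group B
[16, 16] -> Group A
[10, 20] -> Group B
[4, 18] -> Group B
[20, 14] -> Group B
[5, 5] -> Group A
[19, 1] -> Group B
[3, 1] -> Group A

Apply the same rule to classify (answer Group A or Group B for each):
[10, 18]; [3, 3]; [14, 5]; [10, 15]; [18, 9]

'Group A' ⟺ |first − second| ≤ 2.
Group B: [10, 18], since |10−18| = 8.
Group A: [3, 3], since |3−3| = 0.
Group B: [14, 5], since |14−5| = 9.
Group B: [10, 15], since |10−15| = 5.
Group B: [18, 9], since |18−9| = 9.

Group B, Group A, Group B, Group B, Group B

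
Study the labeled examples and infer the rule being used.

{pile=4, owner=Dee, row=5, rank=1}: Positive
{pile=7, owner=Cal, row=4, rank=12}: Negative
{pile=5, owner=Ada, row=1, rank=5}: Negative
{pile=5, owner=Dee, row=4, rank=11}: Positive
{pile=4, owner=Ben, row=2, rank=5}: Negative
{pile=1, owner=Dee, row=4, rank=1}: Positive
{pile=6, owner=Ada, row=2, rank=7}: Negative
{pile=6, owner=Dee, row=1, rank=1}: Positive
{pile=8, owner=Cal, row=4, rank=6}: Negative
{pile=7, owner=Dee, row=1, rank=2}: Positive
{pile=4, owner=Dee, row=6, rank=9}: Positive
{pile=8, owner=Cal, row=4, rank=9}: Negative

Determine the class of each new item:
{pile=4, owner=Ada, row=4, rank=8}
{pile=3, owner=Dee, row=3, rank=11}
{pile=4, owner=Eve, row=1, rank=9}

Negative, Positive, Negative

Comparing the two groups points to one rule — owner is Dee.
{pile=4, owner=Ada, row=4, rank=8}: owner is Ada, does not satisfy this → Negative. {pile=3, owner=Dee, row=3, rank=11}: owner is Dee, fits → Positive. {pile=4, owner=Eve, row=1, rank=9}: owner is Eve, does not satisfy this → Negative.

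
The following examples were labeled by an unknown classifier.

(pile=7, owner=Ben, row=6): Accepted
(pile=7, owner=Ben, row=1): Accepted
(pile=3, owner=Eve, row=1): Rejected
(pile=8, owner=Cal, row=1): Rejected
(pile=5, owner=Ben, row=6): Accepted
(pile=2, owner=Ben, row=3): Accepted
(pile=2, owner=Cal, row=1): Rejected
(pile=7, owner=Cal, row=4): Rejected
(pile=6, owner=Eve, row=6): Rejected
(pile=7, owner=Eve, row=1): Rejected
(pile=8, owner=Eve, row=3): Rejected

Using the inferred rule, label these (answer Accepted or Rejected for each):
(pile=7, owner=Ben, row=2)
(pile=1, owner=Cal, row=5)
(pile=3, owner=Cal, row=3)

Every 'Accepted' example satisfies: owner is Ben. None of the 'Rejected' examples do.
(pile=7, owner=Ben, row=2) → owner is Ben → Accepted.
(pile=1, owner=Cal, row=5) → owner is Cal → Rejected.
(pile=3, owner=Cal, row=3) → owner is Cal → Rejected.

Accepted, Rejected, Rejected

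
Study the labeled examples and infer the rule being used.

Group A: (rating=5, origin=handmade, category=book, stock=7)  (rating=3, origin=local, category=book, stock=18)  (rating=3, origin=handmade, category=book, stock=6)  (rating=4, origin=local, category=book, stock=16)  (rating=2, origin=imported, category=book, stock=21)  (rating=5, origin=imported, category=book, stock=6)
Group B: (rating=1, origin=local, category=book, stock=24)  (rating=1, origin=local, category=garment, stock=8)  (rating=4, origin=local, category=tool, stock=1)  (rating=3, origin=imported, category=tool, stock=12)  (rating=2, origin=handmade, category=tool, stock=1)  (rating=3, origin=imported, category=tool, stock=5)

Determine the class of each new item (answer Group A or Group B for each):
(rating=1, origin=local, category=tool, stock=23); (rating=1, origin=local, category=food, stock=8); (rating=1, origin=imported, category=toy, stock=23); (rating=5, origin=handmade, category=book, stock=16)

Group B, Group B, Group B, Group A

The classifier is using: category is book AND rating ≥ 2.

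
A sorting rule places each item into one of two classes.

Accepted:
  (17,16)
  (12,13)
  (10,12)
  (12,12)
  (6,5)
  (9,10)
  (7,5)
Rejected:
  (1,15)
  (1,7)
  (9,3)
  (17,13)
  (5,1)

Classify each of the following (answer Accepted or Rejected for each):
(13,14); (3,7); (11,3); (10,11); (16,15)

The common property of the 'Accepted' items is: |first − second| ≤ 2. No 'Rejected' item has it.
(13,14): Accepted (|13−14| = 1).
(3,7): Rejected (|3−7| = 4).
(11,3): Rejected (|11−3| = 8).
(10,11): Accepted (|10−11| = 1).
(16,15): Accepted (|16−15| = 1).

Accepted, Rejected, Rejected, Accepted, Accepted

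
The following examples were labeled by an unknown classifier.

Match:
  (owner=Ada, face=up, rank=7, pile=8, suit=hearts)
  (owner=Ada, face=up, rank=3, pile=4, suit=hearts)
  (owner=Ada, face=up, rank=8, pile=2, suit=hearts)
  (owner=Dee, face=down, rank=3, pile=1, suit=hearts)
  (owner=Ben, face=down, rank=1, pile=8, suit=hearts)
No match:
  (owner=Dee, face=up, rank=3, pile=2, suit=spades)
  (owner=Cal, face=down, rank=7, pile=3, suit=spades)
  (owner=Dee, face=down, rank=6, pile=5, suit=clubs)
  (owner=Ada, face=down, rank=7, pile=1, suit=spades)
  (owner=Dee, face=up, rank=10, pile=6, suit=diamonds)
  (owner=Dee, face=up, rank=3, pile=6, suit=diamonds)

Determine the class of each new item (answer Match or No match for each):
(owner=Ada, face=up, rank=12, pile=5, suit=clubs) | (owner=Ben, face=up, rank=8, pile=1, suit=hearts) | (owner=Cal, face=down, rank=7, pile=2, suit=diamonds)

No match, Match, No match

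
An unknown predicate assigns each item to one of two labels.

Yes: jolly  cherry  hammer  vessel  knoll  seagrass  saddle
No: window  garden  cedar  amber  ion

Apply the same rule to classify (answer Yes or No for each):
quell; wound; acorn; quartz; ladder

Yes, No, No, No, Yes

The distinguishing property — has a double letter — holds for all the 'Yes' cases and none of the 'No' cases.
quell — 'll' doubled, hence Yes. wound — no doubled letter, hence No. acorn — no doubled letter, hence No. quartz — no doubled letter, hence No. ladder — 'dd' doubled, hence Yes.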